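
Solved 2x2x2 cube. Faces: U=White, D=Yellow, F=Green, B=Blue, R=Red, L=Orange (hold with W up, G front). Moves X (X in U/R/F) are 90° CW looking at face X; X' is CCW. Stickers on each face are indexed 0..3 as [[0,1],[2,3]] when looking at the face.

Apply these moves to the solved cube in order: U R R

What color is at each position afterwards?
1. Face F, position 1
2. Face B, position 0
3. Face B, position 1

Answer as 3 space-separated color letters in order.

After move 1 (U): U=WWWW F=RRGG R=BBRR B=OOBB L=GGOO
After move 2 (R): R=RBRB U=WRWG F=RYGY D=YBYO B=WOWB
After move 3 (R): R=RRBB U=WYWY F=RBGO D=YWYW B=GORB
Query 1: F[1] = B
Query 2: B[0] = G
Query 3: B[1] = O

Answer: B G O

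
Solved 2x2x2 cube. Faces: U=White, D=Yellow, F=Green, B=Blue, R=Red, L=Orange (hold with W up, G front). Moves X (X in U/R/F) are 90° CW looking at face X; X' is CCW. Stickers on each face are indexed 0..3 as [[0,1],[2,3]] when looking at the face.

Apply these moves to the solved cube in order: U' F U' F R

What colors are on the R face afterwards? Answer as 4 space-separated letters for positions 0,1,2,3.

After move 1 (U'): U=WWWW F=OOGG R=GGRR B=RRBB L=BBOO
After move 2 (F): F=GOGO U=WWOB R=WGWR D=RGYY L=BYOY
After move 3 (U'): U=WBWO F=BYGO R=GOWR B=WGBB L=RROY
After move 4 (F): F=GBOY U=WBYR R=WOOR D=WGYY L=RROG
After move 5 (R): R=OWRO U=WBYY F=GGOY D=WBYW B=RGBB
Query: R face = OWRO

Answer: O W R O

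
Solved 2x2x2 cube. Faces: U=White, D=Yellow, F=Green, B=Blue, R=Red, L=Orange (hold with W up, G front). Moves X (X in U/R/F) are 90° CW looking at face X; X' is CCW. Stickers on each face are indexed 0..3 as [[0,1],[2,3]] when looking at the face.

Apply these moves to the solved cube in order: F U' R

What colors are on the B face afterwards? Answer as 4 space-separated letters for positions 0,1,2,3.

After move 1 (F): F=GGGG U=WWOO R=WRWR D=RRYY L=OYOY
After move 2 (U'): U=WOWO F=OYGG R=GGWR B=WRBB L=BBOY
After move 3 (R): R=WGRG U=WYWG F=ORGY D=RBYW B=OROB
Query: B face = OROB

Answer: O R O B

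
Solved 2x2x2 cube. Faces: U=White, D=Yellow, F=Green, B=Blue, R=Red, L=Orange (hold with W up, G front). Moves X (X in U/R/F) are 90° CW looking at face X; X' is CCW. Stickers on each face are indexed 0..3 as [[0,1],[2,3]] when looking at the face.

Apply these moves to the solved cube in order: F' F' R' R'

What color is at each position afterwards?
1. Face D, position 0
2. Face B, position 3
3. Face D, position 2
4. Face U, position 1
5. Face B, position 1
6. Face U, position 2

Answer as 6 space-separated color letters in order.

After move 1 (F'): F=GGGG U=WWRR R=YRYR D=OOYY L=OWOW
After move 2 (F'): F=GGGG U=WWYY R=OROR D=WWYY L=OROR
After move 3 (R'): R=RROO U=WBYB F=GWGY D=WGYG B=YBWB
After move 4 (R'): R=RORO U=WWYY F=GBGB D=WWYY B=GBGB
Query 1: D[0] = W
Query 2: B[3] = B
Query 3: D[2] = Y
Query 4: U[1] = W
Query 5: B[1] = B
Query 6: U[2] = Y

Answer: W B Y W B Y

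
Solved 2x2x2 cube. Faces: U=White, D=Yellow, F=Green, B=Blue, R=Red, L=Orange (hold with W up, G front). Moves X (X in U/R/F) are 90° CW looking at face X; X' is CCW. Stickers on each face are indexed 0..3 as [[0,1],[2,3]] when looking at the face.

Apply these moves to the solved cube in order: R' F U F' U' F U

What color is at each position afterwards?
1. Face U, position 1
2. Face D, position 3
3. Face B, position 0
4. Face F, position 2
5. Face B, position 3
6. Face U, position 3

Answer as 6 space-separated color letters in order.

After move 1 (R'): R=RRRR U=WBWB F=GWGW D=YGYG B=YBYB
After move 2 (F): F=GGWW U=WBOO R=WRBR D=RRYG L=OYOG
After move 3 (U): U=OWOB F=WRWW R=YBBR B=OYYB L=GGOG
After move 4 (F'): F=RWWW U=OWYB R=RBRR D=GGYG L=GBOO
After move 5 (U'): U=WBOY F=GBWW R=RWRR B=RBYB L=OYOO
After move 6 (F): F=WGWB U=WBOY R=OWYR D=RRYG L=OGOG
After move 7 (U): U=OWYB F=OWWB R=RBYR B=OGYB L=WGOG
Query 1: U[1] = W
Query 2: D[3] = G
Query 3: B[0] = O
Query 4: F[2] = W
Query 5: B[3] = B
Query 6: U[3] = B

Answer: W G O W B B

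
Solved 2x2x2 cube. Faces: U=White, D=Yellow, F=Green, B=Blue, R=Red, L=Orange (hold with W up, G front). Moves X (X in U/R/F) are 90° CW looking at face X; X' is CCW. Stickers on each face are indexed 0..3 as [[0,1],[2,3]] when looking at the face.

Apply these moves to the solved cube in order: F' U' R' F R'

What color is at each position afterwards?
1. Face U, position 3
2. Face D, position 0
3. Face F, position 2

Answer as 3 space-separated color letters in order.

After move 1 (F'): F=GGGG U=WWRR R=YRYR D=OOYY L=OWOW
After move 2 (U'): U=WRWR F=OWGG R=GGYR B=YRBB L=BBOW
After move 3 (R'): R=GRGY U=WBWY F=ORGR D=OWYG B=YROB
After move 4 (F): F=GORR U=WBWB R=WRYY D=GGYG L=BOOW
After move 5 (R'): R=RYWY U=WOWY F=GBRB D=GOYR B=GRGB
Query 1: U[3] = Y
Query 2: D[0] = G
Query 3: F[2] = R

Answer: Y G R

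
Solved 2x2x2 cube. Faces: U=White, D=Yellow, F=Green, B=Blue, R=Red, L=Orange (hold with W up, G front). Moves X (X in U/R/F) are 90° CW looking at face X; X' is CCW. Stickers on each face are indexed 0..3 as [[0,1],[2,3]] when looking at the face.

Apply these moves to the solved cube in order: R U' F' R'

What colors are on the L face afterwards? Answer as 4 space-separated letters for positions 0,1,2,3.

After move 1 (R): R=RRRR U=WGWG F=GYGY D=YBYB B=WBWB
After move 2 (U'): U=GGWW F=OOGY R=GYRR B=RRWB L=WBOO
After move 3 (F'): F=OYOG U=GGGR R=BYYR D=BOYB L=WWOW
After move 4 (R'): R=YRBY U=GWGR F=OGOR D=BYYG B=BROB
Query: L face = WWOW

Answer: W W O W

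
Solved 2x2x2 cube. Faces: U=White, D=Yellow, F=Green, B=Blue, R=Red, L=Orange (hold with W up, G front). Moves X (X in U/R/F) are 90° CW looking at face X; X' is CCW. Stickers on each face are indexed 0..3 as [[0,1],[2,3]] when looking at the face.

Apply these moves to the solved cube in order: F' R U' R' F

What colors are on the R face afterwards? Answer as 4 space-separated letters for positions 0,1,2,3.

Answer: W R Y R

Derivation:
After move 1 (F'): F=GGGG U=WWRR R=YRYR D=OOYY L=OWOW
After move 2 (R): R=YYRR U=WGRG F=GOGY D=OBYB B=RBWB
After move 3 (U'): U=GGWR F=OWGY R=GORR B=YYWB L=RBOW
After move 4 (R'): R=ORGR U=GWWY F=OGGR D=OWYY B=BYBB
After move 5 (F): F=GORG U=GWWB R=WRYR D=GOYY L=ROOW
Query: R face = WRYR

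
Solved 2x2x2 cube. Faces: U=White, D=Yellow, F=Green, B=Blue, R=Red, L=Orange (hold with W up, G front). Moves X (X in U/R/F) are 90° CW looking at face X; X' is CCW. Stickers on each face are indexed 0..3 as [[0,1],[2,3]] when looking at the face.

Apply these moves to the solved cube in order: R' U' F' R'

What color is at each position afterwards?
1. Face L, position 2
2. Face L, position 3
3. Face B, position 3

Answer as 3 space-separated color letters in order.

Answer: O W B

Derivation:
After move 1 (R'): R=RRRR U=WBWB F=GWGW D=YGYG B=YBYB
After move 2 (U'): U=BBWW F=OOGW R=GWRR B=RRYB L=YBOO
After move 3 (F'): F=OWOG U=BBGR R=GWYR D=BOYG L=YWOW
After move 4 (R'): R=WRGY U=BYGR F=OBOR D=BWYG B=GROB
Query 1: L[2] = O
Query 2: L[3] = W
Query 3: B[3] = B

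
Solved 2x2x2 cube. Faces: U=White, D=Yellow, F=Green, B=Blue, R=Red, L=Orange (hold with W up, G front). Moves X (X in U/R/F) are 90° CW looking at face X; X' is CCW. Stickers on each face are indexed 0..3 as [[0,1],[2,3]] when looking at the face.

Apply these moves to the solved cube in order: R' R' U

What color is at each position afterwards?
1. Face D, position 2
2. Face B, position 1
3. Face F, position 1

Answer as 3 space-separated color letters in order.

Answer: Y O R

Derivation:
After move 1 (R'): R=RRRR U=WBWB F=GWGW D=YGYG B=YBYB
After move 2 (R'): R=RRRR U=WYWY F=GBGB D=YWYW B=GBGB
After move 3 (U): U=WWYY F=RRGB R=GBRR B=OOGB L=GBOO
Query 1: D[2] = Y
Query 2: B[1] = O
Query 3: F[1] = R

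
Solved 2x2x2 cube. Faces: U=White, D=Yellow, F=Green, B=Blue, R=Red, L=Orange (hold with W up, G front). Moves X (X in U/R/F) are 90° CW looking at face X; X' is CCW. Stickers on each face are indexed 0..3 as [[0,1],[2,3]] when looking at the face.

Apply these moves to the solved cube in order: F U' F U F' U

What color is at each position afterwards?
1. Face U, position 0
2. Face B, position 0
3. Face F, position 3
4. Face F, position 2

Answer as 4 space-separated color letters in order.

Answer: W G G W

Derivation:
After move 1 (F): F=GGGG U=WWOO R=WRWR D=RRYY L=OYOY
After move 2 (U'): U=WOWO F=OYGG R=GGWR B=WRBB L=BBOY
After move 3 (F): F=GOGY U=WOYB R=WGOR D=WGYY L=BROR
After move 4 (U): U=YWBO F=WGGY R=WROR B=BRBB L=GOOR
After move 5 (F'): F=GYWG U=YWWO R=GRWR D=ORYY L=GOOB
After move 6 (U): U=WYOW F=GRWG R=BRWR B=GOBB L=GYOB
Query 1: U[0] = W
Query 2: B[0] = G
Query 3: F[3] = G
Query 4: F[2] = W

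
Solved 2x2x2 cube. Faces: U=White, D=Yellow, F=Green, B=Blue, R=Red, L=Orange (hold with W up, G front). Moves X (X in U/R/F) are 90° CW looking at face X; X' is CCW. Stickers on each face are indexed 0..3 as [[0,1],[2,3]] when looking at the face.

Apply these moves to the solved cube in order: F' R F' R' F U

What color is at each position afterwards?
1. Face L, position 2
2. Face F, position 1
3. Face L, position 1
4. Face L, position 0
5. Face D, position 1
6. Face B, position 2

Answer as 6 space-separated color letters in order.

Answer: O R O G Y W

Derivation:
After move 1 (F'): F=GGGG U=WWRR R=YRYR D=OOYY L=OWOW
After move 2 (R): R=YYRR U=WGRG F=GOGY D=OBYB B=RBWB
After move 3 (F'): F=OYGG U=WGYR R=BYOR D=WWYB L=OGOR
After move 4 (R'): R=YRBO U=WWYR F=OGGR D=WYYG B=BBWB
After move 5 (F): F=GORG U=WWRG R=YRRO D=BYYG L=OWOY
After move 6 (U): U=RWGW F=YRRG R=BBRO B=OWWB L=GOOY
Query 1: L[2] = O
Query 2: F[1] = R
Query 3: L[1] = O
Query 4: L[0] = G
Query 5: D[1] = Y
Query 6: B[2] = W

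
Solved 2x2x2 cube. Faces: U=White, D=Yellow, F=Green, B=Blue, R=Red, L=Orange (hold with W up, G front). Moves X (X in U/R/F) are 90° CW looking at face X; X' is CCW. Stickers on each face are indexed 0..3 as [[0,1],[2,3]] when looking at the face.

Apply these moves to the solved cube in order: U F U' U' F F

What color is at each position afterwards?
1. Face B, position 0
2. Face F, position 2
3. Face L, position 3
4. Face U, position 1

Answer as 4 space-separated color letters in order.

Answer: G O G O

Derivation:
After move 1 (U): U=WWWW F=RRGG R=BBRR B=OOBB L=GGOO
After move 2 (F): F=GRGR U=WWOG R=WBWR D=RBYY L=GYOY
After move 3 (U'): U=WGWO F=GYGR R=GRWR B=WBBB L=OOOY
After move 4 (U'): U=GOWW F=OOGR R=GYWR B=GRBB L=WBOY
After move 5 (F): F=GORO U=GOYB R=WYWR D=WGYY L=WROB
After move 6 (F): F=RGOO U=GOBR R=YYBR D=WWYY L=WWOG
Query 1: B[0] = G
Query 2: F[2] = O
Query 3: L[3] = G
Query 4: U[1] = O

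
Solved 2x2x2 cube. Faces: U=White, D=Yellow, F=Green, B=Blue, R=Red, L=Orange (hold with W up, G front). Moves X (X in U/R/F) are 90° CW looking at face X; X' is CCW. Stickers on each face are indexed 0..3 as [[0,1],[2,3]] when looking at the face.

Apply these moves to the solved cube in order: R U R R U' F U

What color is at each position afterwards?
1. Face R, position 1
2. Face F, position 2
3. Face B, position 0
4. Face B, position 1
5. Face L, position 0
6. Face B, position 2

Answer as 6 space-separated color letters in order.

Answer: R O Y Y G R

Derivation:
After move 1 (R): R=RRRR U=WGWG F=GYGY D=YBYB B=WBWB
After move 2 (U): U=WWGG F=RRGY R=WBRR B=OOWB L=GYOO
After move 3 (R): R=RWRB U=WRGY F=RBGB D=YWYO B=GOWB
After move 4 (R): R=RRBW U=WBGB F=RWGO D=YWYG B=YORB
After move 5 (U'): U=BBWG F=GYGO R=RWBW B=RRRB L=YOOO
After move 6 (F): F=GGOY U=BBOO R=WWGW D=BRYG L=YYOW
After move 7 (U): U=OBOB F=WWOY R=RRGW B=YYRB L=GGOW
Query 1: R[1] = R
Query 2: F[2] = O
Query 3: B[0] = Y
Query 4: B[1] = Y
Query 5: L[0] = G
Query 6: B[2] = R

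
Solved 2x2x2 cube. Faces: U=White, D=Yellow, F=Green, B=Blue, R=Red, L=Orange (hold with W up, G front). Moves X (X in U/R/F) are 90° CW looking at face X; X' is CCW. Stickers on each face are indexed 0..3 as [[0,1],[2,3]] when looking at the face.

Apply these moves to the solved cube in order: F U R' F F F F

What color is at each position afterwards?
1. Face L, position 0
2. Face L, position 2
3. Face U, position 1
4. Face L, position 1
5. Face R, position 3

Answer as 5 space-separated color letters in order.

After move 1 (F): F=GGGG U=WWOO R=WRWR D=RRYY L=OYOY
After move 2 (U): U=OWOW F=WRGG R=BBWR B=OYBB L=GGOY
After move 3 (R'): R=BRBW U=OBOO F=WWGW D=RRYG B=YYRB
After move 4 (F): F=GWWW U=OBYG R=OROW D=BBYG L=GROR
After move 5 (F): F=WGWW U=OBRR R=YRGW D=OOYG L=GBOB
After move 6 (F): F=WWWG U=OBBB R=RRRW D=GYYG L=GOOO
After move 7 (F): F=WWGW U=OBOO R=BRBW D=RRYG L=GGOY
Query 1: L[0] = G
Query 2: L[2] = O
Query 3: U[1] = B
Query 4: L[1] = G
Query 5: R[3] = W

Answer: G O B G W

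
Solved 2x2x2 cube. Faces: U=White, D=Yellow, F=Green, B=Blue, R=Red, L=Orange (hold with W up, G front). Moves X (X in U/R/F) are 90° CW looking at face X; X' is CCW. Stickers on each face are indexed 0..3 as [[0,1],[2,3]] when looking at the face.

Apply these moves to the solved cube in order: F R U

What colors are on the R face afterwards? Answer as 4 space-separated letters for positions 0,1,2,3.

Answer: O B R R

Derivation:
After move 1 (F): F=GGGG U=WWOO R=WRWR D=RRYY L=OYOY
After move 2 (R): R=WWRR U=WGOG F=GRGY D=RBYB B=OBWB
After move 3 (U): U=OWGG F=WWGY R=OBRR B=OYWB L=GROY
Query: R face = OBRR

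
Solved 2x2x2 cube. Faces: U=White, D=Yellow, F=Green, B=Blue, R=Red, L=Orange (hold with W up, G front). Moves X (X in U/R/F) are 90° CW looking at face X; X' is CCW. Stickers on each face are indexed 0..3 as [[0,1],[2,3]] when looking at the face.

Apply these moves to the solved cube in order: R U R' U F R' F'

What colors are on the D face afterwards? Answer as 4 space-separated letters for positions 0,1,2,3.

Answer: Y R Y R

Derivation:
After move 1 (R): R=RRRR U=WGWG F=GYGY D=YBYB B=WBWB
After move 2 (U): U=WWGG F=RRGY R=WBRR B=OOWB L=GYOO
After move 3 (R'): R=BRWR U=WWGO F=RWGG D=YRYY B=BOBB
After move 4 (U): U=GWOW F=BRGG R=BOWR B=GYBB L=RWOO
After move 5 (F): F=GBGR U=GWOW R=OOWR D=WBYY L=RYOR
After move 6 (R'): R=OROW U=GBOG F=GWGW D=WBYR B=YYBB
After move 7 (F'): F=WWGG U=GBOO R=BRWW D=YRYR L=RGOO
Query: D face = YRYR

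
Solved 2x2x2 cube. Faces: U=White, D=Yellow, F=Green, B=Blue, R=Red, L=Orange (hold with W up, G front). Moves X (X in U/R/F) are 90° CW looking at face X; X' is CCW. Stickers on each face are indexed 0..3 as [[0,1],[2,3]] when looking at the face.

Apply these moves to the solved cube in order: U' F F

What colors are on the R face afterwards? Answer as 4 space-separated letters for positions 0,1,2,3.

After move 1 (U'): U=WWWW F=OOGG R=GGRR B=RRBB L=BBOO
After move 2 (F): F=GOGO U=WWOB R=WGWR D=RGYY L=BYOY
After move 3 (F): F=GGOO U=WWYY R=OGBR D=WWYY L=BROG
Query: R face = OGBR

Answer: O G B R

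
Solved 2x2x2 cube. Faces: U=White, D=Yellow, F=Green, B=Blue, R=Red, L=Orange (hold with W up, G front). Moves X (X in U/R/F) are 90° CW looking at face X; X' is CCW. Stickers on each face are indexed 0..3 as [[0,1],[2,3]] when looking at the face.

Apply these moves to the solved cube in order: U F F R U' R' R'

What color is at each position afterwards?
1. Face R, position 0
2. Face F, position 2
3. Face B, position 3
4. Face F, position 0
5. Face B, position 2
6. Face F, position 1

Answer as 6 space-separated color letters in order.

Answer: B R B G R W

Derivation:
After move 1 (U): U=WWWW F=RRGG R=BBRR B=OOBB L=GGOO
After move 2 (F): F=GRGR U=WWOG R=WBWR D=RBYY L=GYOY
After move 3 (F): F=GGRR U=WWYY R=OBGR D=WWYY L=GROB
After move 4 (R): R=GORB U=WGYR F=GWRY D=WBYO B=YOWB
After move 5 (U'): U=GRWY F=GRRY R=GWRB B=GOWB L=YOOB
After move 6 (R'): R=WBGR U=GWWG F=GRRY D=WRYY B=OOBB
After move 7 (R'): R=BRWG U=GBWO F=GWRG D=WRYY B=YORB
Query 1: R[0] = B
Query 2: F[2] = R
Query 3: B[3] = B
Query 4: F[0] = G
Query 5: B[2] = R
Query 6: F[1] = W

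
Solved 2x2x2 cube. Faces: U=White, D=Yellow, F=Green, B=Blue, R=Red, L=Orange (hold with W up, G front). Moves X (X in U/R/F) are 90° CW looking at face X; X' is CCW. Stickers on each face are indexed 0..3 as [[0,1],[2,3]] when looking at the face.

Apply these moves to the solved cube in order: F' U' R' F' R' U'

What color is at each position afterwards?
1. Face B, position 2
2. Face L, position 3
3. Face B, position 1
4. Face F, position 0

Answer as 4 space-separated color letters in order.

After move 1 (F'): F=GGGG U=WWRR R=YRYR D=OOYY L=OWOW
After move 2 (U'): U=WRWR F=OWGG R=GGYR B=YRBB L=BBOW
After move 3 (R'): R=GRGY U=WBWY F=ORGR D=OWYG B=YROB
After move 4 (F'): F=RROG U=WBGG R=WROY D=BWYG L=BYOW
After move 5 (R'): R=RYWO U=WOGY F=RBOG D=BRYG B=GRWB
After move 6 (U'): U=OYWG F=BYOG R=RBWO B=RYWB L=GROW
Query 1: B[2] = W
Query 2: L[3] = W
Query 3: B[1] = Y
Query 4: F[0] = B

Answer: W W Y B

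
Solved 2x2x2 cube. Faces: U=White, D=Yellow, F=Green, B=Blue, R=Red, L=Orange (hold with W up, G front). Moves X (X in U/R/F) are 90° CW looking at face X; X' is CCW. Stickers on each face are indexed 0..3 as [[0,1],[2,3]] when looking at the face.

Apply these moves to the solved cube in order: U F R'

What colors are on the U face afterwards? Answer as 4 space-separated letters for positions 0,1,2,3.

Answer: W B O O

Derivation:
After move 1 (U): U=WWWW F=RRGG R=BBRR B=OOBB L=GGOO
After move 2 (F): F=GRGR U=WWOG R=WBWR D=RBYY L=GYOY
After move 3 (R'): R=BRWW U=WBOO F=GWGG D=RRYR B=YOBB
Query: U face = WBOO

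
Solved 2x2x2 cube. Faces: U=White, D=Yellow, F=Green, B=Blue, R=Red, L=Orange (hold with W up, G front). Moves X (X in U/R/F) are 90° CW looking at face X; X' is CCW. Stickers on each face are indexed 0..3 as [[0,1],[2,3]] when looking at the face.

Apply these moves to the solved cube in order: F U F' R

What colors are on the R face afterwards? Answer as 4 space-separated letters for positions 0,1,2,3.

Answer: R R R B

Derivation:
After move 1 (F): F=GGGG U=WWOO R=WRWR D=RRYY L=OYOY
After move 2 (U): U=OWOW F=WRGG R=BBWR B=OYBB L=GGOY
After move 3 (F'): F=RGWG U=OWBW R=RBRR D=GYYY L=GWOO
After move 4 (R): R=RRRB U=OGBG F=RYWY D=GBYO B=WYWB
Query: R face = RRRB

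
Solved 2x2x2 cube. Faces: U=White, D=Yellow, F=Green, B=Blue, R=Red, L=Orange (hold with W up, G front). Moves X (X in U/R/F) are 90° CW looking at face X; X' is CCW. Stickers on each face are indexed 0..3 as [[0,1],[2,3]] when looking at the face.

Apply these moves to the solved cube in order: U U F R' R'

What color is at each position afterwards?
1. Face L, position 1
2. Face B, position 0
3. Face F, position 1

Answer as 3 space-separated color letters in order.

After move 1 (U): U=WWWW F=RRGG R=BBRR B=OOBB L=GGOO
After move 2 (U): U=WWWW F=BBGG R=OORR B=GGBB L=RROO
After move 3 (F): F=GBGB U=WWOR R=WOWR D=ROYY L=RYOY
After move 4 (R'): R=ORWW U=WBOG F=GWGR D=RBYB B=YGOB
After move 5 (R'): R=RWOW U=WOOY F=GBGG D=RWYR B=BGBB
Query 1: L[1] = Y
Query 2: B[0] = B
Query 3: F[1] = B

Answer: Y B B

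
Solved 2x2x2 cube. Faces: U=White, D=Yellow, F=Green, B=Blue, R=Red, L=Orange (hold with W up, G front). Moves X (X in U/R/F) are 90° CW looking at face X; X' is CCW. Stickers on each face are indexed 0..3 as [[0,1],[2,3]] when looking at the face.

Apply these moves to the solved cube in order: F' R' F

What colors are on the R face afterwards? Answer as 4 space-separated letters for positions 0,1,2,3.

After move 1 (F'): F=GGGG U=WWRR R=YRYR D=OOYY L=OWOW
After move 2 (R'): R=RRYY U=WBRB F=GWGR D=OGYG B=YBOB
After move 3 (F): F=GGRW U=WBWW R=RRBY D=YRYG L=OOOG
Query: R face = RRBY

Answer: R R B Y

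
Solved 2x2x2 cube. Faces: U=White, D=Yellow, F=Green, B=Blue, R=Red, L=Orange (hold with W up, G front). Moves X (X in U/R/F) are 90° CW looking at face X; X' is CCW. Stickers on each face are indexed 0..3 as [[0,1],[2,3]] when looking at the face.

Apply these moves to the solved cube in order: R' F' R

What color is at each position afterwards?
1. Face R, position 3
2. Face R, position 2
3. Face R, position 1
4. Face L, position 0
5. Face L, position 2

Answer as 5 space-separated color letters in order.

Answer: R R G O O

Derivation:
After move 1 (R'): R=RRRR U=WBWB F=GWGW D=YGYG B=YBYB
After move 2 (F'): F=WWGG U=WBRR R=GRYR D=OOYG L=OBOW
After move 3 (R): R=YGRR U=WWRG F=WOGG D=OYYY B=RBBB
Query 1: R[3] = R
Query 2: R[2] = R
Query 3: R[1] = G
Query 4: L[0] = O
Query 5: L[2] = O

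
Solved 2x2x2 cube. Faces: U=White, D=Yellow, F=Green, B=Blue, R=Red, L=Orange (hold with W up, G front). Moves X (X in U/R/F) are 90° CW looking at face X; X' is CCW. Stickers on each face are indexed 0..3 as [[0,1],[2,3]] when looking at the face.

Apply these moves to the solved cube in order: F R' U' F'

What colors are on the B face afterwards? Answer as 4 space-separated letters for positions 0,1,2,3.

After move 1 (F): F=GGGG U=WWOO R=WRWR D=RRYY L=OYOY
After move 2 (R'): R=RRWW U=WBOB F=GWGO D=RGYG B=YBRB
After move 3 (U'): U=BBWO F=OYGO R=GWWW B=RRRB L=YBOY
After move 4 (F'): F=YOOG U=BBGW R=GWRW D=BYYG L=YOOW
Query: B face = RRRB

Answer: R R R B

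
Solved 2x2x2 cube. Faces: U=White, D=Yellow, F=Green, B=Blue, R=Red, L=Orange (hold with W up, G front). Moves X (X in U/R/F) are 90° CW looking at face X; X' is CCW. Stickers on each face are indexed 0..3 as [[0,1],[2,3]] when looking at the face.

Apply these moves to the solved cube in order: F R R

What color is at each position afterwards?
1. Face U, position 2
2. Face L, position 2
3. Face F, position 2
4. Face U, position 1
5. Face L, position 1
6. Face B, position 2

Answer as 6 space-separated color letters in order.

Answer: O O G R Y G

Derivation:
After move 1 (F): F=GGGG U=WWOO R=WRWR D=RRYY L=OYOY
After move 2 (R): R=WWRR U=WGOG F=GRGY D=RBYB B=OBWB
After move 3 (R): R=RWRW U=WROY F=GBGB D=RWYO B=GBGB
Query 1: U[2] = O
Query 2: L[2] = O
Query 3: F[2] = G
Query 4: U[1] = R
Query 5: L[1] = Y
Query 6: B[2] = G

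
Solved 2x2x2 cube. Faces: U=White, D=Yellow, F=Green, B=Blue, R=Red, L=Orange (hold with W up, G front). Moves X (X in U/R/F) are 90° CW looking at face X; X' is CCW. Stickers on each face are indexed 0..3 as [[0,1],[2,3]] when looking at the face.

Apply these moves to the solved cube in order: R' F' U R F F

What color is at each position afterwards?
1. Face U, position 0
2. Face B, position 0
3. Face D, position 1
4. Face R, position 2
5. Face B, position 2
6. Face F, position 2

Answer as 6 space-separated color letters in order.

Answer: R B R W W O

Derivation:
After move 1 (R'): R=RRRR U=WBWB F=GWGW D=YGYG B=YBYB
After move 2 (F'): F=WWGG U=WBRR R=GRYR D=OOYG L=OBOW
After move 3 (U): U=RWRB F=GRGG R=YBYR B=OBYB L=WWOW
After move 4 (R): R=YYRB U=RRRG F=GOGG D=OYYO B=BBWB
After move 5 (F): F=GGGO U=RRWW R=RYGB D=RYYO L=WOOY
After move 6 (F): F=GGOG U=RRYO R=WYWB D=GRYO L=WROY
Query 1: U[0] = R
Query 2: B[0] = B
Query 3: D[1] = R
Query 4: R[2] = W
Query 5: B[2] = W
Query 6: F[2] = O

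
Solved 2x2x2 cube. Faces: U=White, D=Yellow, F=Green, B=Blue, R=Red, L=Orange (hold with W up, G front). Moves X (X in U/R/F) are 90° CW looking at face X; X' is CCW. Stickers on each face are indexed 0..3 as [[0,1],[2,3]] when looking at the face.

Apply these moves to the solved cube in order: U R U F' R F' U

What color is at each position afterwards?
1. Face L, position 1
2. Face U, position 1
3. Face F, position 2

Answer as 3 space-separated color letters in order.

After move 1 (U): U=WWWW F=RRGG R=BBRR B=OOBB L=GGOO
After move 2 (R): R=RBRB U=WRWG F=RYGY D=YBYO B=WOWB
After move 3 (U): U=WWGR F=RBGY R=WORB B=GGWB L=RYOO
After move 4 (F'): F=BYRG U=WWWR R=BOYB D=YOYO L=RROG
After move 5 (R): R=YBBO U=WYWG F=BORO D=YWYG B=RGWB
After move 6 (F'): F=OOBR U=WYYB R=WBYO D=RGYG L=RGOW
After move 7 (U): U=YWBY F=WBBR R=RGYO B=RGWB L=OOOW
Query 1: L[1] = O
Query 2: U[1] = W
Query 3: F[2] = B

Answer: O W B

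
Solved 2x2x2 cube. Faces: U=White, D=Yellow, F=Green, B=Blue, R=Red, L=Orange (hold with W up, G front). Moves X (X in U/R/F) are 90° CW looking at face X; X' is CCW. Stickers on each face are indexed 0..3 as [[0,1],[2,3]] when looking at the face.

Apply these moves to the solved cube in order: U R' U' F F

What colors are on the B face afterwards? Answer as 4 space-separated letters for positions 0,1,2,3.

Answer: B R Y B

Derivation:
After move 1 (U): U=WWWW F=RRGG R=BBRR B=OOBB L=GGOO
After move 2 (R'): R=BRBR U=WBWO F=RWGW D=YRYG B=YOYB
After move 3 (U'): U=BOWW F=GGGW R=RWBR B=BRYB L=YOOO
After move 4 (F): F=GGWG U=BOOO R=WWWR D=BRYG L=YYOR
After move 5 (F): F=WGGG U=BORY R=OWOR D=WWYG L=YBOR
Query: B face = BRYB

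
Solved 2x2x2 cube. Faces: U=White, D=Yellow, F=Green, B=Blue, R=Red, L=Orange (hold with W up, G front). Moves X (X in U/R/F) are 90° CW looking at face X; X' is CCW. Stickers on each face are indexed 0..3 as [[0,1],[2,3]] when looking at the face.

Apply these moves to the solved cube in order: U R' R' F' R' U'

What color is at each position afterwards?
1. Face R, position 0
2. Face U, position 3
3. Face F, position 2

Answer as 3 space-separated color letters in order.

Answer: B R R

Derivation:
After move 1 (U): U=WWWW F=RRGG R=BBRR B=OOBB L=GGOO
After move 2 (R'): R=BRBR U=WBWO F=RWGW D=YRYG B=YOYB
After move 3 (R'): R=RRBB U=WYWY F=RBGO D=YWYW B=GORB
After move 4 (F'): F=BORG U=WYRB R=WRYB D=GOYW L=GYOW
After move 5 (R'): R=RBWY U=WRRG F=BYRB D=GOYG B=WOOB
After move 6 (U'): U=RGWR F=GYRB R=BYWY B=RBOB L=WOOW
Query 1: R[0] = B
Query 2: U[3] = R
Query 3: F[2] = R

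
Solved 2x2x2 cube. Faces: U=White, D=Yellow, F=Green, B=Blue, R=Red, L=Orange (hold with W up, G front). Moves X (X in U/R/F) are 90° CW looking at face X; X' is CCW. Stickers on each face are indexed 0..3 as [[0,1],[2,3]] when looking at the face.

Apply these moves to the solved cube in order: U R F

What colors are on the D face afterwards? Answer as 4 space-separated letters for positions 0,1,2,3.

Answer: R R Y O

Derivation:
After move 1 (U): U=WWWW F=RRGG R=BBRR B=OOBB L=GGOO
After move 2 (R): R=RBRB U=WRWG F=RYGY D=YBYO B=WOWB
After move 3 (F): F=GRYY U=WROG R=WBGB D=RRYO L=GYOB
Query: D face = RRYO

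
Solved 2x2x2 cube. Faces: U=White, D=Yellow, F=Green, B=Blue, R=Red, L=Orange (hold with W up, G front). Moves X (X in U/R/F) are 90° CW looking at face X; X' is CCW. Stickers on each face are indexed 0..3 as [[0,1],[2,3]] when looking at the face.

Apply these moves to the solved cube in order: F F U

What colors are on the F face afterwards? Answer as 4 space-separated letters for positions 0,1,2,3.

Answer: O R G G

Derivation:
After move 1 (F): F=GGGG U=WWOO R=WRWR D=RRYY L=OYOY
After move 2 (F): F=GGGG U=WWYY R=OROR D=WWYY L=OROR
After move 3 (U): U=YWYW F=ORGG R=BBOR B=ORBB L=GGOR
Query: F face = ORGG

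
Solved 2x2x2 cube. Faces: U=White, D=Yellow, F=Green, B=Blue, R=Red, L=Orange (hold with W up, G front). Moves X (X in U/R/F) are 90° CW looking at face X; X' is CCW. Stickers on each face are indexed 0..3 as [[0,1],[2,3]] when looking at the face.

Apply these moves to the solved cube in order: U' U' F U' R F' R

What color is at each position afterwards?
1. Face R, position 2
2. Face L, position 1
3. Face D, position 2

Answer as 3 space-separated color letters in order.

Answer: B B Y

Derivation:
After move 1 (U'): U=WWWW F=OOGG R=GGRR B=RRBB L=BBOO
After move 2 (U'): U=WWWW F=BBGG R=OORR B=GGBB L=RROO
After move 3 (F): F=GBGB U=WWOR R=WOWR D=ROYY L=RYOY
After move 4 (U'): U=WRWO F=RYGB R=GBWR B=WOBB L=GGOY
After move 5 (R): R=WGRB U=WYWB F=ROGY D=RBYW B=OORB
After move 6 (F'): F=OYRG U=WYWR R=BGRB D=GYYW L=GBOW
After move 7 (R): R=RBBG U=WYWG F=OYRW D=GRYO B=ROYB
Query 1: R[2] = B
Query 2: L[1] = B
Query 3: D[2] = Y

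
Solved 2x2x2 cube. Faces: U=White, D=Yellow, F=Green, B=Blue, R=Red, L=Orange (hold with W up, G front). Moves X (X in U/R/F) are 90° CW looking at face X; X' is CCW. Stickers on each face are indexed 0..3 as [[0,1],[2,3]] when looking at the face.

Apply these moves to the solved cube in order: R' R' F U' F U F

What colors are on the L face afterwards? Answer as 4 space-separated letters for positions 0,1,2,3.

After move 1 (R'): R=RRRR U=WBWB F=GWGW D=YGYG B=YBYB
After move 2 (R'): R=RRRR U=WYWY F=GBGB D=YWYW B=GBGB
After move 3 (F): F=GGBB U=WYOO R=WRYR D=RRYW L=OYOW
After move 4 (U'): U=YOWO F=OYBB R=GGYR B=WRGB L=GBOW
After move 5 (F): F=BOBY U=YOWB R=WGOR D=YGYW L=GROR
After move 6 (U): U=WYBO F=WGBY R=WROR B=GRGB L=BOOR
After move 7 (F): F=BWYG U=WYRO R=BROR D=OWYW L=BYOG
Query: L face = BYOG

Answer: B Y O G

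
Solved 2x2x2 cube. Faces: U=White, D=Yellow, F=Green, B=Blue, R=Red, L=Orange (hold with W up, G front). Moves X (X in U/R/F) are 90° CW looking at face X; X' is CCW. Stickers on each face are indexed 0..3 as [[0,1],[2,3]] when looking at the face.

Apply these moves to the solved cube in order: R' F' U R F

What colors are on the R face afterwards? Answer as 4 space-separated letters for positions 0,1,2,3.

Answer: R Y G B

Derivation:
After move 1 (R'): R=RRRR U=WBWB F=GWGW D=YGYG B=YBYB
After move 2 (F'): F=WWGG U=WBRR R=GRYR D=OOYG L=OBOW
After move 3 (U): U=RWRB F=GRGG R=YBYR B=OBYB L=WWOW
After move 4 (R): R=YYRB U=RRRG F=GOGG D=OYYO B=BBWB
After move 5 (F): F=GGGO U=RRWW R=RYGB D=RYYO L=WOOY
Query: R face = RYGB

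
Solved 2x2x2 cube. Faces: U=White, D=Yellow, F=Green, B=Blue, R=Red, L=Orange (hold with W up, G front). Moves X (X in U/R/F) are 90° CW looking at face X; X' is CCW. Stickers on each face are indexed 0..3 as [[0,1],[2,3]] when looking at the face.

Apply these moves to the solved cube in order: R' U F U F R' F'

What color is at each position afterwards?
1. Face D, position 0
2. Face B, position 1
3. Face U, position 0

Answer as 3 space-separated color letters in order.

Answer: R Y O

Derivation:
After move 1 (R'): R=RRRR U=WBWB F=GWGW D=YGYG B=YBYB
After move 2 (U): U=WWBB F=RRGW R=YBRR B=OOYB L=GWOO
After move 3 (F): F=GRWR U=WWOW R=BBBR D=RYYG L=GYOG
After move 4 (U): U=OWWW F=BBWR R=OOBR B=GYYB L=GROG
After move 5 (F): F=WBRB U=OWGR R=WOWR D=BOYG L=GROY
After move 6 (R'): R=ORWW U=OYGG F=WWRR D=BBYB B=GYOB
After move 7 (F'): F=WRWR U=OYOW R=BRBW D=RYYB L=GGOG
Query 1: D[0] = R
Query 2: B[1] = Y
Query 3: U[0] = O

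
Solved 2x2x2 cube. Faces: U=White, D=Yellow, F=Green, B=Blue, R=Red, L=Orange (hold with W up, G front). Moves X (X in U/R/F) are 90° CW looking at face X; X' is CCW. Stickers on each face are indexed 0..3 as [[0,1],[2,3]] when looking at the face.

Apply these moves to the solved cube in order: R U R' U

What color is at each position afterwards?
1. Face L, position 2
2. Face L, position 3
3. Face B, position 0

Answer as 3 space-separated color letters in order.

After move 1 (R): R=RRRR U=WGWG F=GYGY D=YBYB B=WBWB
After move 2 (U): U=WWGG F=RRGY R=WBRR B=OOWB L=GYOO
After move 3 (R'): R=BRWR U=WWGO F=RWGG D=YRYY B=BOBB
After move 4 (U): U=GWOW F=BRGG R=BOWR B=GYBB L=RWOO
Query 1: L[2] = O
Query 2: L[3] = O
Query 3: B[0] = G

Answer: O O G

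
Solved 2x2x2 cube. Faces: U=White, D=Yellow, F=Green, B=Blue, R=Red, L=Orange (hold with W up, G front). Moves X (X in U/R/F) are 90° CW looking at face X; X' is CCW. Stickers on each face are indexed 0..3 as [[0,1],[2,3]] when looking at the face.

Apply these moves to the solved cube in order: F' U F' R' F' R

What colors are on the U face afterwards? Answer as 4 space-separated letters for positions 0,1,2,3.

After move 1 (F'): F=GGGG U=WWRR R=YRYR D=OOYY L=OWOW
After move 2 (U): U=RWRW F=YRGG R=BBYR B=OWBB L=GGOW
After move 3 (F'): F=RGYG U=RWBY R=OBOR D=GWYY L=GWOR
After move 4 (R'): R=BROO U=RBBO F=RWYY D=GGYG B=YWWB
After move 5 (F'): F=WYRY U=RBBO R=GRGO D=WRYG L=GOOB
After move 6 (R): R=GGOR U=RYBY F=WRRG D=WWYY B=OWBB
Query: U face = RYBY

Answer: R Y B Y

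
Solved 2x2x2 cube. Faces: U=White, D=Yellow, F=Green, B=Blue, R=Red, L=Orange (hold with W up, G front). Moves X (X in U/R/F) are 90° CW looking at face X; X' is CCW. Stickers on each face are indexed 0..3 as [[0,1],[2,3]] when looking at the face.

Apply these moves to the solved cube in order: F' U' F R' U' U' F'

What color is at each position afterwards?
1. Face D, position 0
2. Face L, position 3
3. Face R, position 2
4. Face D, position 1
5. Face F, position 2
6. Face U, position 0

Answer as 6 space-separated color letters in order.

After move 1 (F'): F=GGGG U=WWRR R=YRYR D=OOYY L=OWOW
After move 2 (U'): U=WRWR F=OWGG R=GGYR B=YRBB L=BBOW
After move 3 (F): F=GOGW U=WRWB R=WGRR D=YGYY L=BOOO
After move 4 (R'): R=GRWR U=WBWY F=GRGB D=YOYW B=YRGB
After move 5 (U'): U=BYWW F=BOGB R=GRWR B=GRGB L=YROO
After move 6 (U'): U=YWBW F=YRGB R=BOWR B=GRGB L=GROO
After move 7 (F'): F=RBYG U=YWBW R=OOYR D=ROYW L=GWOB
Query 1: D[0] = R
Query 2: L[3] = B
Query 3: R[2] = Y
Query 4: D[1] = O
Query 5: F[2] = Y
Query 6: U[0] = Y

Answer: R B Y O Y Y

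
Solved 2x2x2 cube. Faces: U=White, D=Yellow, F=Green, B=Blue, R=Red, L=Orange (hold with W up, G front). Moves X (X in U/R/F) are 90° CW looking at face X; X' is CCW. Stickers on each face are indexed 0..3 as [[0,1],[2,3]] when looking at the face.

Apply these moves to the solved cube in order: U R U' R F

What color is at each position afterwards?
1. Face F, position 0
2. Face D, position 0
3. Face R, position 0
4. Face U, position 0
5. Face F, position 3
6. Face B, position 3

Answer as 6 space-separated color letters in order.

Answer: G B W R B B

Derivation:
After move 1 (U): U=WWWW F=RRGG R=BBRR B=OOBB L=GGOO
After move 2 (R): R=RBRB U=WRWG F=RYGY D=YBYO B=WOWB
After move 3 (U'): U=RGWW F=GGGY R=RYRB B=RBWB L=WOOO
After move 4 (R): R=RRBY U=RGWY F=GBGO D=YWYR B=WBGB
After move 5 (F): F=GGOB U=RGOO R=WRYY D=BRYR L=WYOW
Query 1: F[0] = G
Query 2: D[0] = B
Query 3: R[0] = W
Query 4: U[0] = R
Query 5: F[3] = B
Query 6: B[3] = B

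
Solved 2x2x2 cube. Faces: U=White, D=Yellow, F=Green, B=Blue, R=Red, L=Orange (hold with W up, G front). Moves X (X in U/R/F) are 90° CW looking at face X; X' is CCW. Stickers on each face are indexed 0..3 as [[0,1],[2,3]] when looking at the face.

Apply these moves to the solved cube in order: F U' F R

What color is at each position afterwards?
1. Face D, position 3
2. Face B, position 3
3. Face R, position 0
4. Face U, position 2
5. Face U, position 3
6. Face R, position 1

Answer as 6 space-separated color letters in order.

Answer: W B O Y Y W

Derivation:
After move 1 (F): F=GGGG U=WWOO R=WRWR D=RRYY L=OYOY
After move 2 (U'): U=WOWO F=OYGG R=GGWR B=WRBB L=BBOY
After move 3 (F): F=GOGY U=WOYB R=WGOR D=WGYY L=BROR
After move 4 (R): R=OWRG U=WOYY F=GGGY D=WBYW B=BROB
Query 1: D[3] = W
Query 2: B[3] = B
Query 3: R[0] = O
Query 4: U[2] = Y
Query 5: U[3] = Y
Query 6: R[1] = W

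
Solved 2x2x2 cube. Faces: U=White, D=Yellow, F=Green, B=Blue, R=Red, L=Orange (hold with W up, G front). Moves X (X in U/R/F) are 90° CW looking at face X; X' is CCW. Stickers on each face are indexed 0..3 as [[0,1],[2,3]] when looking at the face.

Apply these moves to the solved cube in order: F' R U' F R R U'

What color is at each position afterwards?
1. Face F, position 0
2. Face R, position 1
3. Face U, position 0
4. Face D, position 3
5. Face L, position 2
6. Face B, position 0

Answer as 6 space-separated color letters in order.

Answer: R W G B O R

Derivation:
After move 1 (F'): F=GGGG U=WWRR R=YRYR D=OOYY L=OWOW
After move 2 (R): R=YYRR U=WGRG F=GOGY D=OBYB B=RBWB
After move 3 (U'): U=GGWR F=OWGY R=GORR B=YYWB L=RBOW
After move 4 (F): F=GOYW U=GGWB R=WORR D=RGYB L=ROOB
After move 5 (R): R=RWRO U=GOWW F=GGYB D=RWYY B=BYGB
After move 6 (R): R=RROW U=GGWB F=GWYY D=RGYB B=WYOB
After move 7 (U'): U=GBGW F=ROYY R=GWOW B=RROB L=WYOB
Query 1: F[0] = R
Query 2: R[1] = W
Query 3: U[0] = G
Query 4: D[3] = B
Query 5: L[2] = O
Query 6: B[0] = R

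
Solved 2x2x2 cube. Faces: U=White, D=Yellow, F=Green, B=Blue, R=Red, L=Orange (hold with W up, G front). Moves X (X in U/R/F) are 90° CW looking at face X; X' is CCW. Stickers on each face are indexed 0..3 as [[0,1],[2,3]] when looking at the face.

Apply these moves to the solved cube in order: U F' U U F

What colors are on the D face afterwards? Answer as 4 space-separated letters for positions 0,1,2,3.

Answer: Y G Y Y

Derivation:
After move 1 (U): U=WWWW F=RRGG R=BBRR B=OOBB L=GGOO
After move 2 (F'): F=RGRG U=WWBR R=YBYR D=GOYY L=GWOW
After move 3 (U): U=BWRW F=YBRG R=OOYR B=GWBB L=RGOW
After move 4 (U): U=RBWW F=OORG R=GWYR B=RGBB L=YBOW
After move 5 (F): F=ROGO U=RBWB R=WWWR D=YGYY L=YGOO
Query: D face = YGYY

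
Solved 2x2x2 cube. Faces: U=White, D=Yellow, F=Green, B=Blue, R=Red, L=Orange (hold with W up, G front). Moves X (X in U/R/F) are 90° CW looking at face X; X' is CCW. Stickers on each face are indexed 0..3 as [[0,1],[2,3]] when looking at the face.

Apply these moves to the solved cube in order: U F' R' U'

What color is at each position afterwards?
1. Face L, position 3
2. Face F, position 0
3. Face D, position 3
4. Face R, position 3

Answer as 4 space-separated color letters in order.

Answer: W G G Y

Derivation:
After move 1 (U): U=WWWW F=RRGG R=BBRR B=OOBB L=GGOO
After move 2 (F'): F=RGRG U=WWBR R=YBYR D=GOYY L=GWOW
After move 3 (R'): R=BRYY U=WBBO F=RWRR D=GGYG B=YOOB
After move 4 (U'): U=BOWB F=GWRR R=RWYY B=BROB L=YOOW
Query 1: L[3] = W
Query 2: F[0] = G
Query 3: D[3] = G
Query 4: R[3] = Y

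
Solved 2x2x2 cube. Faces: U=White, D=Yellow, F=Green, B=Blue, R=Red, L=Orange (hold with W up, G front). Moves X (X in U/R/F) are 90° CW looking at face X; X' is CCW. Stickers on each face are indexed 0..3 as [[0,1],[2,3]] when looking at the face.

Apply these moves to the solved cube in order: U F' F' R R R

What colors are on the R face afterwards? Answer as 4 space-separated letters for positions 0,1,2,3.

After move 1 (U): U=WWWW F=RRGG R=BBRR B=OOBB L=GGOO
After move 2 (F'): F=RGRG U=WWBR R=YBYR D=GOYY L=GWOW
After move 3 (F'): F=GGRR U=WWYY R=OBGR D=WWYY L=GROB
After move 4 (R): R=GORB U=WGYR F=GWRY D=WBYO B=YOWB
After move 5 (R): R=RGBO U=WWYY F=GBRO D=WWYY B=ROGB
After move 6 (R): R=BROG U=WBYO F=GWRY D=WGYR B=YOWB
Query: R face = BROG

Answer: B R O G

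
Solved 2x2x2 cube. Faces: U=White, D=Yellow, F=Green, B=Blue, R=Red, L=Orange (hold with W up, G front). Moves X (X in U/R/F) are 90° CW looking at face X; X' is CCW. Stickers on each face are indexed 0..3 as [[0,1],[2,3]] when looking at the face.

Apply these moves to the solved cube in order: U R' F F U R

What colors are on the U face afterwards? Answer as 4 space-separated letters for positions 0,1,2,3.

Answer: R R Y R

Derivation:
After move 1 (U): U=WWWW F=RRGG R=BBRR B=OOBB L=GGOO
After move 2 (R'): R=BRBR U=WBWO F=RWGW D=YRYG B=YOYB
After move 3 (F): F=GRWW U=WBOG R=WROR D=BBYG L=GYOR
After move 4 (F): F=WGWR U=WBRY R=ORGR D=OWYG L=GBOB
After move 5 (U): U=RWYB F=ORWR R=YOGR B=GBYB L=WGOB
After move 6 (R): R=GYRO U=RRYR F=OWWG D=OYYG B=BBWB
Query: U face = RRYR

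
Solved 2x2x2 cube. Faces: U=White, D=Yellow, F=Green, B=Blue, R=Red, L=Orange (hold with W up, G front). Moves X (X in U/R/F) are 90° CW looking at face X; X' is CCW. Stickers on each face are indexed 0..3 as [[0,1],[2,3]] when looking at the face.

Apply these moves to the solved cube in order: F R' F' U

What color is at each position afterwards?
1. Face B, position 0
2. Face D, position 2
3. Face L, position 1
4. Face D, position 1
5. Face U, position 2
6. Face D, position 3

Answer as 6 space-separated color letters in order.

After move 1 (F): F=GGGG U=WWOO R=WRWR D=RRYY L=OYOY
After move 2 (R'): R=RRWW U=WBOB F=GWGO D=RGYG B=YBRB
After move 3 (F'): F=WOGG U=WBRW R=GRRW D=YYYG L=OBOO
After move 4 (U): U=RWWB F=GRGG R=YBRW B=OBRB L=WOOO
Query 1: B[0] = O
Query 2: D[2] = Y
Query 3: L[1] = O
Query 4: D[1] = Y
Query 5: U[2] = W
Query 6: D[3] = G

Answer: O Y O Y W G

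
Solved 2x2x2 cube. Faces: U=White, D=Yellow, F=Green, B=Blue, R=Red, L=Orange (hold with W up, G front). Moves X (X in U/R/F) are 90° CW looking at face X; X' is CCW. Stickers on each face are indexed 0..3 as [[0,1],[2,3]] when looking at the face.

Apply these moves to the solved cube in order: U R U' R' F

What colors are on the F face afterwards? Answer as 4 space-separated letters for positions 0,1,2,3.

After move 1 (U): U=WWWW F=RRGG R=BBRR B=OOBB L=GGOO
After move 2 (R): R=RBRB U=WRWG F=RYGY D=YBYO B=WOWB
After move 3 (U'): U=RGWW F=GGGY R=RYRB B=RBWB L=WOOO
After move 4 (R'): R=YBRR U=RWWR F=GGGW D=YGYY B=OBBB
After move 5 (F): F=GGWG U=RWOO R=WBRR D=RYYY L=WYOG
Query: F face = GGWG

Answer: G G W G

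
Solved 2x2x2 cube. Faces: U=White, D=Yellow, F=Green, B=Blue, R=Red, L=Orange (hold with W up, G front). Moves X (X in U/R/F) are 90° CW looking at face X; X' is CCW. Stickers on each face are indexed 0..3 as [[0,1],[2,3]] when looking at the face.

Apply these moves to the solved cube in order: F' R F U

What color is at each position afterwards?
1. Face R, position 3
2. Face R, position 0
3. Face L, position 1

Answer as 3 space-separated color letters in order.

After move 1 (F'): F=GGGG U=WWRR R=YRYR D=OOYY L=OWOW
After move 2 (R): R=YYRR U=WGRG F=GOGY D=OBYB B=RBWB
After move 3 (F): F=GGYO U=WGWW R=RYGR D=RYYB L=OOOB
After move 4 (U): U=WWWG F=RYYO R=RBGR B=OOWB L=GGOB
Query 1: R[3] = R
Query 2: R[0] = R
Query 3: L[1] = G

Answer: R R G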